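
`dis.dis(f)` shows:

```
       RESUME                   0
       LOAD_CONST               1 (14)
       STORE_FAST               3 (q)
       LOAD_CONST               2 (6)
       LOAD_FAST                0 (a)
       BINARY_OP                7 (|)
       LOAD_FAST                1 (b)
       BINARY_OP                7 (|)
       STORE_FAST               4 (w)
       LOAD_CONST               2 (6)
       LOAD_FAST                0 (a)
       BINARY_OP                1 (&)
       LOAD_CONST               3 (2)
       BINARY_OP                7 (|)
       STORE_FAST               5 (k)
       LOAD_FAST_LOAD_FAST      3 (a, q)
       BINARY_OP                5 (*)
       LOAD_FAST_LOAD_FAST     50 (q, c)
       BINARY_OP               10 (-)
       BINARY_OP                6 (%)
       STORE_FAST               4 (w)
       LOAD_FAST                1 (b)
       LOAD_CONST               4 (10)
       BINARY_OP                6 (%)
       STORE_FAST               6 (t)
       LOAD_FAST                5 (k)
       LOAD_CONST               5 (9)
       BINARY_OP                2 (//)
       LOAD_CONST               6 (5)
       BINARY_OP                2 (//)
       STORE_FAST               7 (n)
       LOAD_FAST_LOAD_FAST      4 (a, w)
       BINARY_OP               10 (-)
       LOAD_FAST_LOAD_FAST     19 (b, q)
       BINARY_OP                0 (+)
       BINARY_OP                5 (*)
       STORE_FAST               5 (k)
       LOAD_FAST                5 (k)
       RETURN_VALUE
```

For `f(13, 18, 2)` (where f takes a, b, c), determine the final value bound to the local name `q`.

14

LOAD_CONST → push 14. Stack: [14]
STORE_FAST q → q=14. Stack: []
LOAD_CONST → push 6. Stack: [6]
LOAD_FAST a → push 13. Stack: [6, 13]
BINARY_OP | → 6 | 13 = 15. Stack: [15]
LOAD_FAST b → push 18. Stack: [15, 18]
BINARY_OP | → 15 | 18 = 31. Stack: [31]
STORE_FAST w → w=31. Stack: []
LOAD_CONST → push 6. Stack: [6]
LOAD_FAST a → push 13. Stack: [6, 13]
BINARY_OP & → 6 & 13 = 4. Stack: [4]
LOAD_CONST → push 2. Stack: [4, 2]
BINARY_OP | → 4 | 2 = 6. Stack: [6]
STORE_FAST k → k=6. Stack: []
LOAD_FAST_LOAD_FAST a,q → push 13,14. Stack: [13, 14]
BINARY_OP * → 13 * 14 = 182. Stack: [182]
LOAD_FAST_LOAD_FAST q,c → push 14,2. Stack: [182, 14, 2]
BINARY_OP - → 14 - 2 = 12. Stack: [182, 12]
BINARY_OP % → 182 % 12 = 2. Stack: [2]
STORE_FAST w → w=2. Stack: []
LOAD_FAST b → push 18. Stack: [18]
LOAD_CONST → push 10. Stack: [18, 10]
BINARY_OP % → 18 % 10 = 8. Stack: [8]
STORE_FAST t → t=8. Stack: []
LOAD_FAST k → push 6. Stack: [6]
LOAD_CONST → push 9. Stack: [6, 9]
BINARY_OP // → 6 // 9 = 0. Stack: [0]
LOAD_CONST → push 5. Stack: [0, 5]
BINARY_OP // → 0 // 5 = 0. Stack: [0]
STORE_FAST n → n=0. Stack: []
LOAD_FAST_LOAD_FAST a,w → push 13,2. Stack: [13, 2]
BINARY_OP - → 13 - 2 = 11. Stack: [11]
LOAD_FAST_LOAD_FAST b,q → push 18,14. Stack: [11, 18, 14]
BINARY_OP + → 18 + 14 = 32. Stack: [11, 32]
BINARY_OP * → 11 * 32 = 352. Stack: [352]
STORE_FAST k → k=352. Stack: []
LOAD_FAST k → push 352. Stack: [352]
RETURN_VALUE → return 352.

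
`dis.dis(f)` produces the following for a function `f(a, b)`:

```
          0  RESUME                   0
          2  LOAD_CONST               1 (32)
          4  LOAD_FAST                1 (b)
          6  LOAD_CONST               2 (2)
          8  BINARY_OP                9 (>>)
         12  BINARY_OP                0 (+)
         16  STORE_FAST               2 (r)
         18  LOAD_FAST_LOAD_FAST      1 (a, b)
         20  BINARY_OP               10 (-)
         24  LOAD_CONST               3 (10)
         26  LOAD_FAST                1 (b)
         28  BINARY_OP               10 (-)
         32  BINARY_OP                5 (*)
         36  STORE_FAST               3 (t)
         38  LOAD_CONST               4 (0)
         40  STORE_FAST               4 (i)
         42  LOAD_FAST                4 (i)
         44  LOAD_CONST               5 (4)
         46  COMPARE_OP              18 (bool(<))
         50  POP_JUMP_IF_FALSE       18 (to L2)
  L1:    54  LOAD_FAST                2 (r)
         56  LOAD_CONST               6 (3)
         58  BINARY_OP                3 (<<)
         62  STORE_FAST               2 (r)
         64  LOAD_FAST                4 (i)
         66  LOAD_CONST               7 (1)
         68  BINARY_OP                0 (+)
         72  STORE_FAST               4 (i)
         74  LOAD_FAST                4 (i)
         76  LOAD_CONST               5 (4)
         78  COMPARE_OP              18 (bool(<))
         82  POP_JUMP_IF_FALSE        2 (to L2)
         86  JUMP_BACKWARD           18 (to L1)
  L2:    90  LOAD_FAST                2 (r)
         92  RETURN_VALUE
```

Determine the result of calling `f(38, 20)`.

LOAD_CONST → push 32
LOAD_FAST b → push 20
LOAD_CONST → push 2
BINARY_OP >> → 20 >> 2 = 5
BINARY_OP + → 32 + 5 = 37
STORE_FAST r → r=37
LOAD_FAST_LOAD_FAST a,b → push 38,20
BINARY_OP - → 38 - 20 = 18
LOAD_CONST → push 10
LOAD_FAST b → push 20
BINARY_OP - → 10 - 20 = -10
BINARY_OP * → 18 * -10 = -180
STORE_FAST t → t=-180
LOAD_CONST → push 0
STORE_FAST i → i=0
LOAD_FAST i → push 0
LOAD_CONST → push 4
COMPARE_OP bool(<) → 0 vs 4 = True
POP_JUMP_IF_FALSE → pop True; no jump
LOAD_FAST r → push 37
LOAD_CONST → push 3
BINARY_OP << → 37 << 3 = 296
STORE_FAST r → r=296
LOAD_FAST i → push 0
LOAD_CONST → push 1
BINARY_OP + → 0 + 1 = 1
STORE_FAST i → i=1
LOAD_FAST i → push 1
LOAD_CONST → push 4
COMPARE_OP bool(<) → 1 vs 4 = True
POP_JUMP_IF_FALSE → pop True; no jump
LOAD_FAST r → push 296
LOAD_CONST → push 3
BINARY_OP << → 296 << 3 = 2368
STORE_FAST r → r=2368
LOAD_FAST i → push 1
LOAD_CONST → push 1
BINARY_OP + → 1 + 1 = 2
STORE_FAST i → i=2
LOAD_FAST i → push 2
LOAD_CONST → push 4
COMPARE_OP bool(<) → 2 vs 4 = True
POP_JUMP_IF_FALSE → pop True; no jump
LOAD_FAST r → push 2368
LOAD_CONST → push 3
BINARY_OP << → 2368 << 3 = 18944
STORE_FAST r → r=18944
LOAD_FAST i → push 2
LOAD_CONST → push 1
BINARY_OP + → 2 + 1 = 3
STORE_FAST i → i=3
LOAD_FAST i → push 3
LOAD_CONST → push 4
COMPARE_OP bool(<) → 3 vs 4 = True
POP_JUMP_IF_FALSE → pop True; no jump
LOAD_FAST r → push 18944
LOAD_CONST → push 3
BINARY_OP << → 18944 << 3 = 151552
STORE_FAST r → r=151552
LOAD_FAST i → push 3
LOAD_CONST → push 1
BINARY_OP + → 3 + 1 = 4
STORE_FAST i → i=4
LOAD_FAST i → push 4
LOAD_CONST → push 4
COMPARE_OP bool(<) → 4 vs 4 = False
POP_JUMP_IF_FALSE → pop False; jump
LOAD_FAST r → push 151552
RETURN_VALUE → return 151552.

151552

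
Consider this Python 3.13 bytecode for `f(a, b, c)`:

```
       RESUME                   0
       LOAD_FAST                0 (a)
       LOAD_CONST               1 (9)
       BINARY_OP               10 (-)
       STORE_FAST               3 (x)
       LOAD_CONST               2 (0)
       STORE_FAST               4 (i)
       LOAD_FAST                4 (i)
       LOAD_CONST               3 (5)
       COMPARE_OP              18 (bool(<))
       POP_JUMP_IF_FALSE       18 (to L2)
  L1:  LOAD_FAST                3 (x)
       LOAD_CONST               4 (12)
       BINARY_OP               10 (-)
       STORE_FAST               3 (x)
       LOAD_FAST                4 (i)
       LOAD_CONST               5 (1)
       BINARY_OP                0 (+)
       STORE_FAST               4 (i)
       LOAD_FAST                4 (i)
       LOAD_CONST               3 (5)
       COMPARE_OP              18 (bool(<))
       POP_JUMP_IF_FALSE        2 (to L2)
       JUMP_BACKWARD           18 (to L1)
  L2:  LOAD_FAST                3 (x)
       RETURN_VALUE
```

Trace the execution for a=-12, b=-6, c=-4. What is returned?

-81

LOAD_FAST a → push -12
LOAD_CONST → push 9
BINARY_OP - → -12 - 9 = -21
STORE_FAST x → x=-21
LOAD_CONST → push 0
STORE_FAST i → i=0
LOAD_FAST i → push 0
LOAD_CONST → push 5
COMPARE_OP bool(<) → 0 vs 5 = True
POP_JUMP_IF_FALSE → pop True; no jump
LOAD_FAST x → push -21
LOAD_CONST → push 12
BINARY_OP - → -21 - 12 = -33
STORE_FAST x → x=-33
LOAD_FAST i → push 0
LOAD_CONST → push 1
BINARY_OP + → 0 + 1 = 1
STORE_FAST i → i=1
LOAD_FAST i → push 1
LOAD_CONST → push 5
COMPARE_OP bool(<) → 1 vs 5 = True
POP_JUMP_IF_FALSE → pop True; no jump
LOAD_FAST x → push -33
LOAD_CONST → push 12
BINARY_OP - → -33 - 12 = -45
STORE_FAST x → x=-45
LOAD_FAST i → push 1
LOAD_CONST → push 1
BINARY_OP + → 1 + 1 = 2
STORE_FAST i → i=2
LOAD_FAST i → push 2
LOAD_CONST → push 5
COMPARE_OP bool(<) → 2 vs 5 = True
POP_JUMP_IF_FALSE → pop True; no jump
LOAD_FAST x → push -45
LOAD_CONST → push 12
BINARY_OP - → -45 - 12 = -57
STORE_FAST x → x=-57
LOAD_FAST i → push 2
LOAD_CONST → push 1
BINARY_OP + → 2 + 1 = 3
STORE_FAST i → i=3
LOAD_FAST i → push 3
LOAD_CONST → push 5
COMPARE_OP bool(<) → 3 vs 5 = True
POP_JUMP_IF_FALSE → pop True; no jump
LOAD_FAST x → push -57
LOAD_CONST → push 12
BINARY_OP - → -57 - 12 = -69
STORE_FAST x → x=-69
LOAD_FAST i → push 3
LOAD_CONST → push 1
BINARY_OP + → 3 + 1 = 4
STORE_FAST i → i=4
LOAD_FAST i → push 4
LOAD_CONST → push 5
COMPARE_OP bool(<) → 4 vs 5 = True
POP_JUMP_IF_FALSE → pop True; no jump
LOAD_FAST x → push -69
LOAD_CONST → push 12
BINARY_OP - → -69 - 12 = -81
STORE_FAST x → x=-81
LOAD_FAST i → push 4
LOAD_CONST → push 1
BINARY_OP + → 4 + 1 = 5
STORE_FAST i → i=5
LOAD_FAST i → push 5
LOAD_CONST → push 5
COMPARE_OP bool(<) → 5 vs 5 = False
POP_JUMP_IF_FALSE → pop False; jump
LOAD_FAST x → push -81
RETURN_VALUE → return -81.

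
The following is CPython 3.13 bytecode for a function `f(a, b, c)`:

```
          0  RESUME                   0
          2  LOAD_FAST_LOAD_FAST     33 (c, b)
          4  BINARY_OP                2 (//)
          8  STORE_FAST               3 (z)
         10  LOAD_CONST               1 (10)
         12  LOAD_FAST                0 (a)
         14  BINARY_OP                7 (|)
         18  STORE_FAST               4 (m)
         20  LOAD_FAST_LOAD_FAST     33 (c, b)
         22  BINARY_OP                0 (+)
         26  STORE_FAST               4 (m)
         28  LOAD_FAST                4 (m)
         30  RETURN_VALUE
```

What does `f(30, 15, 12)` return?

27

LOAD_FAST_LOAD_FAST c,b → push 12,15. Stack: [12, 15]
BINARY_OP // → 12 // 15 = 0. Stack: [0]
STORE_FAST z → z=0. Stack: []
LOAD_CONST → push 10. Stack: [10]
LOAD_FAST a → push 30. Stack: [10, 30]
BINARY_OP | → 10 | 30 = 30. Stack: [30]
STORE_FAST m → m=30. Stack: []
LOAD_FAST_LOAD_FAST c,b → push 12,15. Stack: [12, 15]
BINARY_OP + → 12 + 15 = 27. Stack: [27]
STORE_FAST m → m=27. Stack: []
LOAD_FAST m → push 27. Stack: [27]
RETURN_VALUE → return 27.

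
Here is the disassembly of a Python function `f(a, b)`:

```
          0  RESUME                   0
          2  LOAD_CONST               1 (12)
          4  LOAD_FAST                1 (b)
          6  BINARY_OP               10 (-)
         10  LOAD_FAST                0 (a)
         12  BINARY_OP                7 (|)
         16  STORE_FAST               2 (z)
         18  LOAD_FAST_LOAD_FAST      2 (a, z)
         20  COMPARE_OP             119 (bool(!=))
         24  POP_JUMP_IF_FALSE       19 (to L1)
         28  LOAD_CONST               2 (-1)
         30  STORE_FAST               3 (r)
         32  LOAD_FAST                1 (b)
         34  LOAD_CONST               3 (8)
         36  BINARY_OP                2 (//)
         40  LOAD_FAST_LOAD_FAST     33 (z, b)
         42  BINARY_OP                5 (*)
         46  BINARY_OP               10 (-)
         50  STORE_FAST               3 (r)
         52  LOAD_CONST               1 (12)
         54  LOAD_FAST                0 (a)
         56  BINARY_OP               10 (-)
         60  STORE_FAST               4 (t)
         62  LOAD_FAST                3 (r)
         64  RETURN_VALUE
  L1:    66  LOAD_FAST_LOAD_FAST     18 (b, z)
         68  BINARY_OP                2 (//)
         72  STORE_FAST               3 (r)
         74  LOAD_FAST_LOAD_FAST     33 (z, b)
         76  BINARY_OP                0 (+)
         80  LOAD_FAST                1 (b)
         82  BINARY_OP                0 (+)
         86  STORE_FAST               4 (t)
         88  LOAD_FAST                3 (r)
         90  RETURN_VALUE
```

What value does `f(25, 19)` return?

LOAD_CONST → push 12. Stack: [12]
LOAD_FAST b → push 19. Stack: [12, 19]
BINARY_OP - → 12 - 19 = -7. Stack: [-7]
LOAD_FAST a → push 25. Stack: [-7, 25]
BINARY_OP | → -7 | 25 = -7. Stack: [-7]
STORE_FAST z → z=-7. Stack: []
LOAD_FAST_LOAD_FAST a,z → push 25,-7. Stack: [25, -7]
COMPARE_OP bool(!=) → 25 vs -7 = True. Stack: [True]
POP_JUMP_IF_FALSE → pop True; no jump. Stack: []
LOAD_CONST → push -1. Stack: [-1]
STORE_FAST r → r=-1. Stack: []
LOAD_FAST b → push 19. Stack: [19]
LOAD_CONST → push 8. Stack: [19, 8]
BINARY_OP // → 19 // 8 = 2. Stack: [2]
LOAD_FAST_LOAD_FAST z,b → push -7,19. Stack: [2, -7, 19]
BINARY_OP * → -7 * 19 = -133. Stack: [2, -133]
BINARY_OP - → 2 - -133 = 135. Stack: [135]
STORE_FAST r → r=135. Stack: []
LOAD_CONST → push 12. Stack: [12]
LOAD_FAST a → push 25. Stack: [12, 25]
BINARY_OP - → 12 - 25 = -13. Stack: [-13]
STORE_FAST t → t=-13. Stack: []
LOAD_FAST r → push 135. Stack: [135]
RETURN_VALUE → return 135.

135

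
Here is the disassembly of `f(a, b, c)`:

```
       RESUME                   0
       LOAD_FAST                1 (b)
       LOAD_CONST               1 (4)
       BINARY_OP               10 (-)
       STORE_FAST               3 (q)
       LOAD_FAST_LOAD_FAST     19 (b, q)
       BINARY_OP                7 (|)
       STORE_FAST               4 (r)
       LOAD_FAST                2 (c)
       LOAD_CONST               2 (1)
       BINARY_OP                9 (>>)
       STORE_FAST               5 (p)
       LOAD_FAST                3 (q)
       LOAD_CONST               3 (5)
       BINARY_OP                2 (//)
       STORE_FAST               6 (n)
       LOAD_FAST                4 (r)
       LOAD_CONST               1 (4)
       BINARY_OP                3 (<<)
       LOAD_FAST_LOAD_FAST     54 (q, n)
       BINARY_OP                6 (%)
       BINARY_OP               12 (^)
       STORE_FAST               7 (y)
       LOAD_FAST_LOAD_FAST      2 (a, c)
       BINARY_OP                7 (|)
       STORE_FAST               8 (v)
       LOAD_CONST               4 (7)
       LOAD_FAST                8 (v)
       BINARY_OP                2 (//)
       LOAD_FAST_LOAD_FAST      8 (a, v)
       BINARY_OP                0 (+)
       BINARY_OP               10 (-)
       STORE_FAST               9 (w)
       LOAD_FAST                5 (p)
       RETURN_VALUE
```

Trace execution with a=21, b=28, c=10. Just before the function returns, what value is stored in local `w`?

-52

LOAD_FAST b → push 28. Stack: [28]
LOAD_CONST → push 4. Stack: [28, 4]
BINARY_OP - → 28 - 4 = 24. Stack: [24]
STORE_FAST q → q=24. Stack: []
LOAD_FAST_LOAD_FAST b,q → push 28,24. Stack: [28, 24]
BINARY_OP | → 28 | 24 = 28. Stack: [28]
STORE_FAST r → r=28. Stack: []
LOAD_FAST c → push 10. Stack: [10]
LOAD_CONST → push 1. Stack: [10, 1]
BINARY_OP >> → 10 >> 1 = 5. Stack: [5]
STORE_FAST p → p=5. Stack: []
LOAD_FAST q → push 24. Stack: [24]
LOAD_CONST → push 5. Stack: [24, 5]
BINARY_OP // → 24 // 5 = 4. Stack: [4]
STORE_FAST n → n=4. Stack: []
LOAD_FAST r → push 28. Stack: [28]
LOAD_CONST → push 4. Stack: [28, 4]
BINARY_OP << → 28 << 4 = 448. Stack: [448]
LOAD_FAST_LOAD_FAST q,n → push 24,4. Stack: [448, 24, 4]
BINARY_OP % → 24 % 4 = 0. Stack: [448, 0]
BINARY_OP ^ → 448 ^ 0 = 448. Stack: [448]
STORE_FAST y → y=448. Stack: []
LOAD_FAST_LOAD_FAST a,c → push 21,10. Stack: [21, 10]
BINARY_OP | → 21 | 10 = 31. Stack: [31]
STORE_FAST v → v=31. Stack: []
LOAD_CONST → push 7. Stack: [7]
LOAD_FAST v → push 31. Stack: [7, 31]
BINARY_OP // → 7 // 31 = 0. Stack: [0]
LOAD_FAST_LOAD_FAST a,v → push 21,31. Stack: [0, 21, 31]
BINARY_OP + → 21 + 31 = 52. Stack: [0, 52]
BINARY_OP - → 0 - 52 = -52. Stack: [-52]
STORE_FAST w → w=-52. Stack: []
LOAD_FAST p → push 5. Stack: [5]
RETURN_VALUE → return 5.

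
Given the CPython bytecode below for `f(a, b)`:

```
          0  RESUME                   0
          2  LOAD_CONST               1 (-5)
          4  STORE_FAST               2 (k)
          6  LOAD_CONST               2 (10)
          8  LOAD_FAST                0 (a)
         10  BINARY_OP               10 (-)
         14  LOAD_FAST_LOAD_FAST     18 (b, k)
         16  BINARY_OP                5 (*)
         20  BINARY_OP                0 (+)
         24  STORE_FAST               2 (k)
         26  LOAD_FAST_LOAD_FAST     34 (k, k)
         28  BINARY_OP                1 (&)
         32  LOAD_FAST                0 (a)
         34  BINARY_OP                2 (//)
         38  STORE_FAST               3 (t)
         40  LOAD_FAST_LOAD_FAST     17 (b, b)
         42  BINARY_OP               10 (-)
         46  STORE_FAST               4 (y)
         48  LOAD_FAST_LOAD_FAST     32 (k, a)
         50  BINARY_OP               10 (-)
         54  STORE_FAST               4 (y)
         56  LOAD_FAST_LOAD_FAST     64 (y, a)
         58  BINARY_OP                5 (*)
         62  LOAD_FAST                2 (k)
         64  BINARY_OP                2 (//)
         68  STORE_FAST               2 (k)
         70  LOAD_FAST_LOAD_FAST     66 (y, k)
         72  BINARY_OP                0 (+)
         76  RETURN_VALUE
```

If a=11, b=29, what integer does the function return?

LOAD_CONST → push -5. Stack: [-5]
STORE_FAST k → k=-5. Stack: []
LOAD_CONST → push 10. Stack: [10]
LOAD_FAST a → push 11. Stack: [10, 11]
BINARY_OP - → 10 - 11 = -1. Stack: [-1]
LOAD_FAST_LOAD_FAST b,k → push 29,-5. Stack: [-1, 29, -5]
BINARY_OP * → 29 * -5 = -145. Stack: [-1, -145]
BINARY_OP + → -1 + -145 = -146. Stack: [-146]
STORE_FAST k → k=-146. Stack: []
LOAD_FAST_LOAD_FAST k,k → push -146,-146. Stack: [-146, -146]
BINARY_OP & → -146 & -146 = -146. Stack: [-146]
LOAD_FAST a → push 11. Stack: [-146, 11]
BINARY_OP // → -146 // 11 = -14. Stack: [-14]
STORE_FAST t → t=-14. Stack: []
LOAD_FAST_LOAD_FAST b,b → push 29,29. Stack: [29, 29]
BINARY_OP - → 29 - 29 = 0. Stack: [0]
STORE_FAST y → y=0. Stack: []
LOAD_FAST_LOAD_FAST k,a → push -146,11. Stack: [-146, 11]
BINARY_OP - → -146 - 11 = -157. Stack: [-157]
STORE_FAST y → y=-157. Stack: []
LOAD_FAST_LOAD_FAST y,a → push -157,11. Stack: [-157, 11]
BINARY_OP * → -157 * 11 = -1727. Stack: [-1727]
LOAD_FAST k → push -146. Stack: [-1727, -146]
BINARY_OP // → -1727 // -146 = 11. Stack: [11]
STORE_FAST k → k=11. Stack: []
LOAD_FAST_LOAD_FAST y,k → push -157,11. Stack: [-157, 11]
BINARY_OP + → -157 + 11 = -146. Stack: [-146]
RETURN_VALUE → return -146.

-146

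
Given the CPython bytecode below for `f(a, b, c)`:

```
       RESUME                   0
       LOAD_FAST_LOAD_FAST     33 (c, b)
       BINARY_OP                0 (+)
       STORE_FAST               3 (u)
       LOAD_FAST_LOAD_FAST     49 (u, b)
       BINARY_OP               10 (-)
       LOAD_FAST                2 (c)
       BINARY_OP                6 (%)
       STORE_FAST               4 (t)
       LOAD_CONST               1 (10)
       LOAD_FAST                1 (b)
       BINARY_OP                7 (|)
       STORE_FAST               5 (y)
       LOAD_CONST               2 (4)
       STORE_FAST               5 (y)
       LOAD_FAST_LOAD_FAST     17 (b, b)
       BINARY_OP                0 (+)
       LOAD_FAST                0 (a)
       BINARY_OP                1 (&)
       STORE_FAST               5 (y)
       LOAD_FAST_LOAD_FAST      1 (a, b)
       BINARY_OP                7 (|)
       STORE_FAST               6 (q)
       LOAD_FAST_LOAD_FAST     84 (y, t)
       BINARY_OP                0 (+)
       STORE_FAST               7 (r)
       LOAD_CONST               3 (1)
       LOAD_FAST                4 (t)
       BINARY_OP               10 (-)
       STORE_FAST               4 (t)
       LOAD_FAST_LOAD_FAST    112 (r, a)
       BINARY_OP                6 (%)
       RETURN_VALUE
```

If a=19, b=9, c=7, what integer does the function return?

18

LOAD_FAST_LOAD_FAST c,b → push 7,9. Stack: [7, 9]
BINARY_OP + → 7 + 9 = 16. Stack: [16]
STORE_FAST u → u=16. Stack: []
LOAD_FAST_LOAD_FAST u,b → push 16,9. Stack: [16, 9]
BINARY_OP - → 16 - 9 = 7. Stack: [7]
LOAD_FAST c → push 7. Stack: [7, 7]
BINARY_OP % → 7 % 7 = 0. Stack: [0]
STORE_FAST t → t=0. Stack: []
LOAD_CONST → push 10. Stack: [10]
LOAD_FAST b → push 9. Stack: [10, 9]
BINARY_OP | → 10 | 9 = 11. Stack: [11]
STORE_FAST y → y=11. Stack: []
LOAD_CONST → push 4. Stack: [4]
STORE_FAST y → y=4. Stack: []
LOAD_FAST_LOAD_FAST b,b → push 9,9. Stack: [9, 9]
BINARY_OP + → 9 + 9 = 18. Stack: [18]
LOAD_FAST a → push 19. Stack: [18, 19]
BINARY_OP & → 18 & 19 = 18. Stack: [18]
STORE_FAST y → y=18. Stack: []
LOAD_FAST_LOAD_FAST a,b → push 19,9. Stack: [19, 9]
BINARY_OP | → 19 | 9 = 27. Stack: [27]
STORE_FAST q → q=27. Stack: []
LOAD_FAST_LOAD_FAST y,t → push 18,0. Stack: [18, 0]
BINARY_OP + → 18 + 0 = 18. Stack: [18]
STORE_FAST r → r=18. Stack: []
LOAD_CONST → push 1. Stack: [1]
LOAD_FAST t → push 0. Stack: [1, 0]
BINARY_OP - → 1 - 0 = 1. Stack: [1]
STORE_FAST t → t=1. Stack: []
LOAD_FAST_LOAD_FAST r,a → push 18,19. Stack: [18, 19]
BINARY_OP % → 18 % 19 = 18. Stack: [18]
RETURN_VALUE → return 18.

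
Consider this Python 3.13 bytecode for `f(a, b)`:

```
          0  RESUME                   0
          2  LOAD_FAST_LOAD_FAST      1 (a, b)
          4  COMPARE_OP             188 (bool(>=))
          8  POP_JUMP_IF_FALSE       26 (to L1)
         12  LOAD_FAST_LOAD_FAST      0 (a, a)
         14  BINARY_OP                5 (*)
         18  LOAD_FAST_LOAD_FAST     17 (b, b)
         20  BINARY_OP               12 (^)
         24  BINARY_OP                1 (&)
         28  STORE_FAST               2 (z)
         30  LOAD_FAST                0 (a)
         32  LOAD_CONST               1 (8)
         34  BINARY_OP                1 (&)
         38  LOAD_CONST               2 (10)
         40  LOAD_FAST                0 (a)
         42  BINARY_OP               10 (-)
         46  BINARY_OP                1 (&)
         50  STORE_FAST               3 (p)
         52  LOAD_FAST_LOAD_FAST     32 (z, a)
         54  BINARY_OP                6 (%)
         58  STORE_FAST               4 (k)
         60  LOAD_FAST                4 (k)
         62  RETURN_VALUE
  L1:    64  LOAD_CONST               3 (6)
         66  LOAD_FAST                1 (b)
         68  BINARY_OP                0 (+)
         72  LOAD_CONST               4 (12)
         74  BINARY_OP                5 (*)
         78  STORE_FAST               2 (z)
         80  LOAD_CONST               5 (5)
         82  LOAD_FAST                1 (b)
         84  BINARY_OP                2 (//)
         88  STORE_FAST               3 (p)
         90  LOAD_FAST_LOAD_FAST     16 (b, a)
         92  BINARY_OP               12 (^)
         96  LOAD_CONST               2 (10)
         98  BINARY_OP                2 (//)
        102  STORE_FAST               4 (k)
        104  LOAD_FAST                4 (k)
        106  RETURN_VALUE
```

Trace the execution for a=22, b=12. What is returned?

LOAD_FAST_LOAD_FAST a,b → push 22,12. Stack: [22, 12]
COMPARE_OP bool(>=) → 22 vs 12 = True. Stack: [True]
POP_JUMP_IF_FALSE → pop True; no jump. Stack: []
LOAD_FAST_LOAD_FAST a,a → push 22,22. Stack: [22, 22]
BINARY_OP * → 22 * 22 = 484. Stack: [484]
LOAD_FAST_LOAD_FAST b,b → push 12,12. Stack: [484, 12, 12]
BINARY_OP ^ → 12 ^ 12 = 0. Stack: [484, 0]
BINARY_OP & → 484 & 0 = 0. Stack: [0]
STORE_FAST z → z=0. Stack: []
LOAD_FAST a → push 22. Stack: [22]
LOAD_CONST → push 8. Stack: [22, 8]
BINARY_OP & → 22 & 8 = 0. Stack: [0]
LOAD_CONST → push 10. Stack: [0, 10]
LOAD_FAST a → push 22. Stack: [0, 10, 22]
BINARY_OP - → 10 - 22 = -12. Stack: [0, -12]
BINARY_OP & → 0 & -12 = 0. Stack: [0]
STORE_FAST p → p=0. Stack: []
LOAD_FAST_LOAD_FAST z,a → push 0,22. Stack: [0, 22]
BINARY_OP % → 0 % 22 = 0. Stack: [0]
STORE_FAST k → k=0. Stack: []
LOAD_FAST k → push 0. Stack: [0]
RETURN_VALUE → return 0.

0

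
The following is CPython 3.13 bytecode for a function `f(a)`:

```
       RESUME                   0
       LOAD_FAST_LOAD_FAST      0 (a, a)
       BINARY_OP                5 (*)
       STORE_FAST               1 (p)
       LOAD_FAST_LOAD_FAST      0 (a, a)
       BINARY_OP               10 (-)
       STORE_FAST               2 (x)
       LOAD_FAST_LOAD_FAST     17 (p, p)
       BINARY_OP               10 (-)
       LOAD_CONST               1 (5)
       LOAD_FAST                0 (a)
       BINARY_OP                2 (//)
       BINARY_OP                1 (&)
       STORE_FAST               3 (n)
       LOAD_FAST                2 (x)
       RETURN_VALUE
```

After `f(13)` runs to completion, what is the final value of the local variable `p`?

LOAD_FAST_LOAD_FAST a,a → push 13,13. Stack: [13, 13]
BINARY_OP * → 13 * 13 = 169. Stack: [169]
STORE_FAST p → p=169. Stack: []
LOAD_FAST_LOAD_FAST a,a → push 13,13. Stack: [13, 13]
BINARY_OP - → 13 - 13 = 0. Stack: [0]
STORE_FAST x → x=0. Stack: []
LOAD_FAST_LOAD_FAST p,p → push 169,169. Stack: [169, 169]
BINARY_OP - → 169 - 169 = 0. Stack: [0]
LOAD_CONST → push 5. Stack: [0, 5]
LOAD_FAST a → push 13. Stack: [0, 5, 13]
BINARY_OP // → 5 // 13 = 0. Stack: [0, 0]
BINARY_OP & → 0 & 0 = 0. Stack: [0]
STORE_FAST n → n=0. Stack: []
LOAD_FAST x → push 0. Stack: [0]
RETURN_VALUE → return 0.

169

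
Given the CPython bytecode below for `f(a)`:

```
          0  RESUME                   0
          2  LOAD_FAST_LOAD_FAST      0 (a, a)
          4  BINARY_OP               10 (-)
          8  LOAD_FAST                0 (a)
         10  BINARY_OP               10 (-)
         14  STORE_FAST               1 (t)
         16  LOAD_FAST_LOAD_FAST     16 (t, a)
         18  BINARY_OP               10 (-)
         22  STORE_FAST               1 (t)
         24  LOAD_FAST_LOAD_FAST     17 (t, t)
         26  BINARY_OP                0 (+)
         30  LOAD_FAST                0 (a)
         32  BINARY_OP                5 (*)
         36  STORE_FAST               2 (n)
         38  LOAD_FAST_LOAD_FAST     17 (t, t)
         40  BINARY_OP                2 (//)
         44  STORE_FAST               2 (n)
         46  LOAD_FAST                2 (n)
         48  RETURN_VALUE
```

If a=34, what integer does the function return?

1

LOAD_FAST_LOAD_FAST a,a → push 34,34. Stack: [34, 34]
BINARY_OP - → 34 - 34 = 0. Stack: [0]
LOAD_FAST a → push 34. Stack: [0, 34]
BINARY_OP - → 0 - 34 = -34. Stack: [-34]
STORE_FAST t → t=-34. Stack: []
LOAD_FAST_LOAD_FAST t,a → push -34,34. Stack: [-34, 34]
BINARY_OP - → -34 - 34 = -68. Stack: [-68]
STORE_FAST t → t=-68. Stack: []
LOAD_FAST_LOAD_FAST t,t → push -68,-68. Stack: [-68, -68]
BINARY_OP + → -68 + -68 = -136. Stack: [-136]
LOAD_FAST a → push 34. Stack: [-136, 34]
BINARY_OP * → -136 * 34 = -4624. Stack: [-4624]
STORE_FAST n → n=-4624. Stack: []
LOAD_FAST_LOAD_FAST t,t → push -68,-68. Stack: [-68, -68]
BINARY_OP // → -68 // -68 = 1. Stack: [1]
STORE_FAST n → n=1. Stack: []
LOAD_FAST n → push 1. Stack: [1]
RETURN_VALUE → return 1.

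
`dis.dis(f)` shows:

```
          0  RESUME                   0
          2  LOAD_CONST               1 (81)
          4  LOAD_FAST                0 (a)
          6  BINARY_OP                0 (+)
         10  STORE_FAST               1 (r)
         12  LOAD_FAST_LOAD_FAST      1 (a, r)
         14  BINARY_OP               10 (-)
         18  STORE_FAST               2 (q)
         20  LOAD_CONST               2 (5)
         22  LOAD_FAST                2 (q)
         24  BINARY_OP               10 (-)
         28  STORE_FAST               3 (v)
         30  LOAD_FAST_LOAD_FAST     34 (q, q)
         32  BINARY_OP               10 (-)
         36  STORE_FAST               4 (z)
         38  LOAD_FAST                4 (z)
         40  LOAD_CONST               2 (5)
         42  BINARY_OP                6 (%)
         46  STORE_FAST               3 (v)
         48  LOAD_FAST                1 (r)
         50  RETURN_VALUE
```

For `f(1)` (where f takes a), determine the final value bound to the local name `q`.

-81

LOAD_CONST → push 81. Stack: [81]
LOAD_FAST a → push 1. Stack: [81, 1]
BINARY_OP + → 81 + 1 = 82. Stack: [82]
STORE_FAST r → r=82. Stack: []
LOAD_FAST_LOAD_FAST a,r → push 1,82. Stack: [1, 82]
BINARY_OP - → 1 - 82 = -81. Stack: [-81]
STORE_FAST q → q=-81. Stack: []
LOAD_CONST → push 5. Stack: [5]
LOAD_FAST q → push -81. Stack: [5, -81]
BINARY_OP - → 5 - -81 = 86. Stack: [86]
STORE_FAST v → v=86. Stack: []
LOAD_FAST_LOAD_FAST q,q → push -81,-81. Stack: [-81, -81]
BINARY_OP - → -81 - -81 = 0. Stack: [0]
STORE_FAST z → z=0. Stack: []
LOAD_FAST z → push 0. Stack: [0]
LOAD_CONST → push 5. Stack: [0, 5]
BINARY_OP % → 0 % 5 = 0. Stack: [0]
STORE_FAST v → v=0. Stack: []
LOAD_FAST r → push 82. Stack: [82]
RETURN_VALUE → return 82.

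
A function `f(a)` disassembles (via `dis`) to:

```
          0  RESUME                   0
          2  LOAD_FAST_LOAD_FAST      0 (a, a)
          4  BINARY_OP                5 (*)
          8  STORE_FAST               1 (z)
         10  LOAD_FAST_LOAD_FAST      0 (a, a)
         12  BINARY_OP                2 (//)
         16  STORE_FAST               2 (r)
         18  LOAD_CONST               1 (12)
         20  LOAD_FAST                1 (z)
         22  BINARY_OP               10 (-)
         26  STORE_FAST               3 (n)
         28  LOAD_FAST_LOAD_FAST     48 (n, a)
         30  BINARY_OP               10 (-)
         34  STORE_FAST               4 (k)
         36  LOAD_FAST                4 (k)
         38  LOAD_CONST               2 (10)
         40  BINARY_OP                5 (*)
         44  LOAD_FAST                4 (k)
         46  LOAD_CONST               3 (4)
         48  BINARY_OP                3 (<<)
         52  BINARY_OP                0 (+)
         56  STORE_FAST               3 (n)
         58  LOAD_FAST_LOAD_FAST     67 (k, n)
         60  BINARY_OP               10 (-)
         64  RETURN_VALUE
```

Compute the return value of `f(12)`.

LOAD_FAST_LOAD_FAST a,a → push 12,12. Stack: [12, 12]
BINARY_OP * → 12 * 12 = 144. Stack: [144]
STORE_FAST z → z=144. Stack: []
LOAD_FAST_LOAD_FAST a,a → push 12,12. Stack: [12, 12]
BINARY_OP // → 12 // 12 = 1. Stack: [1]
STORE_FAST r → r=1. Stack: []
LOAD_CONST → push 12. Stack: [12]
LOAD_FAST z → push 144. Stack: [12, 144]
BINARY_OP - → 12 - 144 = -132. Stack: [-132]
STORE_FAST n → n=-132. Stack: []
LOAD_FAST_LOAD_FAST n,a → push -132,12. Stack: [-132, 12]
BINARY_OP - → -132 - 12 = -144. Stack: [-144]
STORE_FAST k → k=-144. Stack: []
LOAD_FAST k → push -144. Stack: [-144]
LOAD_CONST → push 10. Stack: [-144, 10]
BINARY_OP * → -144 * 10 = -1440. Stack: [-1440]
LOAD_FAST k → push -144. Stack: [-1440, -144]
LOAD_CONST → push 4. Stack: [-1440, -144, 4]
BINARY_OP << → -144 << 4 = -2304. Stack: [-1440, -2304]
BINARY_OP + → -1440 + -2304 = -3744. Stack: [-3744]
STORE_FAST n → n=-3744. Stack: []
LOAD_FAST_LOAD_FAST k,n → push -144,-3744. Stack: [-144, -3744]
BINARY_OP - → -144 - -3744 = 3600. Stack: [3600]
RETURN_VALUE → return 3600.

3600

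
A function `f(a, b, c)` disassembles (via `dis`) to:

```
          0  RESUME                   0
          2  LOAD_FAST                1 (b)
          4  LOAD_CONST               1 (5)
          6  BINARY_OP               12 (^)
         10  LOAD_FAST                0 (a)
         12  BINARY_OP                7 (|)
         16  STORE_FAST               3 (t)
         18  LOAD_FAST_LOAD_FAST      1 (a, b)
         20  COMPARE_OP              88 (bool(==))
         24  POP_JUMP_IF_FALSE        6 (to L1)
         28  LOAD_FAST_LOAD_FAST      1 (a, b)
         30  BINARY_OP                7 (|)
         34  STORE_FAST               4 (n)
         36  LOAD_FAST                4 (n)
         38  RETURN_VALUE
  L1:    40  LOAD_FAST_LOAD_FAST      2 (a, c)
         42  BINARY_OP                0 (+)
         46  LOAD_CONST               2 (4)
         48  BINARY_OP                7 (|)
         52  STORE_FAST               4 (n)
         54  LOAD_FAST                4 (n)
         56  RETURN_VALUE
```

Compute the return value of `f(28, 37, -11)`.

LOAD_FAST b → push 37. Stack: [37]
LOAD_CONST → push 5. Stack: [37, 5]
BINARY_OP ^ → 37 ^ 5 = 32. Stack: [32]
LOAD_FAST a → push 28. Stack: [32, 28]
BINARY_OP | → 32 | 28 = 60. Stack: [60]
STORE_FAST t → t=60. Stack: []
LOAD_FAST_LOAD_FAST a,b → push 28,37. Stack: [28, 37]
COMPARE_OP bool(==) → 28 vs 37 = False. Stack: [False]
POP_JUMP_IF_FALSE → pop False; jump. Stack: []
LOAD_FAST_LOAD_FAST a,c → push 28,-11. Stack: [28, -11]
BINARY_OP + → 28 + -11 = 17. Stack: [17]
LOAD_CONST → push 4. Stack: [17, 4]
BINARY_OP | → 17 | 4 = 21. Stack: [21]
STORE_FAST n → n=21. Stack: []
LOAD_FAST n → push 21. Stack: [21]
RETURN_VALUE → return 21.

21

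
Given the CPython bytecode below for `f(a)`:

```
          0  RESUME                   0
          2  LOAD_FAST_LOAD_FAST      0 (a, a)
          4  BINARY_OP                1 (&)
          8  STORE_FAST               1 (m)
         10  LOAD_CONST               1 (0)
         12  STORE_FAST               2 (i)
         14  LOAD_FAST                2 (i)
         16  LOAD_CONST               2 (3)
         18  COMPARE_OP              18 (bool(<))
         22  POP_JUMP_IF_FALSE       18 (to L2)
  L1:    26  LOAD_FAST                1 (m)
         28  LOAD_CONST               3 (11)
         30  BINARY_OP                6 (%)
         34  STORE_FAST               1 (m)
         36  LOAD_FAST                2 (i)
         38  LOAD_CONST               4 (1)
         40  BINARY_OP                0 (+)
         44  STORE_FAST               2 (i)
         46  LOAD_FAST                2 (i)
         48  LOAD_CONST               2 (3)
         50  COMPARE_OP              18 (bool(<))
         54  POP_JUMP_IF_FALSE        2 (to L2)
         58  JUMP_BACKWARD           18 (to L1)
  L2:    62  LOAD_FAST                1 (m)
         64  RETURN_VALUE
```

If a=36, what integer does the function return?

LOAD_FAST_LOAD_FAST a,a → push 36,36. Stack: [36, 36]
BINARY_OP & → 36 & 36 = 36. Stack: [36]
STORE_FAST m → m=36. Stack: []
LOAD_CONST → push 0. Stack: [0]
STORE_FAST i → i=0. Stack: []
LOAD_FAST i → push 0. Stack: [0]
LOAD_CONST → push 3. Stack: [0, 3]
COMPARE_OP bool(<) → 0 vs 3 = True. Stack: [True]
POP_JUMP_IF_FALSE → pop True; no jump. Stack: []
LOAD_FAST m → push 36. Stack: [36]
LOAD_CONST → push 11. Stack: [36, 11]
BINARY_OP % → 36 % 11 = 3. Stack: [3]
STORE_FAST m → m=3. Stack: []
LOAD_FAST i → push 0. Stack: [0]
LOAD_CONST → push 1. Stack: [0, 1]
BINARY_OP + → 0 + 1 = 1. Stack: [1]
STORE_FAST i → i=1. Stack: []
LOAD_FAST i → push 1. Stack: [1]
LOAD_CONST → push 3. Stack: [1, 3]
COMPARE_OP bool(<) → 1 vs 3 = True. Stack: [True]
POP_JUMP_IF_FALSE → pop True; no jump. Stack: []
LOAD_FAST m → push 3. Stack: [3]
LOAD_CONST → push 11. Stack: [3, 11]
BINARY_OP % → 3 % 11 = 3. Stack: [3]
STORE_FAST m → m=3. Stack: []
LOAD_FAST i → push 1. Stack: [1]
LOAD_CONST → push 1. Stack: [1, 1]
BINARY_OP + → 1 + 1 = 2. Stack: [2]
STORE_FAST i → i=2. Stack: []
LOAD_FAST i → push 2. Stack: [2]
LOAD_CONST → push 3. Stack: [2, 3]
COMPARE_OP bool(<) → 2 vs 3 = True. Stack: [True]
POP_JUMP_IF_FALSE → pop True; no jump. Stack: []
LOAD_FAST m → push 3. Stack: [3]
LOAD_CONST → push 11. Stack: [3, 11]
BINARY_OP % → 3 % 11 = 3. Stack: [3]
STORE_FAST m → m=3. Stack: []
LOAD_FAST i → push 2. Stack: [2]
LOAD_CONST → push 1. Stack: [2, 1]
BINARY_OP + → 2 + 1 = 3. Stack: [3]
STORE_FAST i → i=3. Stack: []
LOAD_FAST i → push 3. Stack: [3]
LOAD_CONST → push 3. Stack: [3, 3]
COMPARE_OP bool(<) → 3 vs 3 = False. Stack: [False]
POP_JUMP_IF_FALSE → pop False; jump. Stack: []
LOAD_FAST m → push 3. Stack: [3]
RETURN_VALUE → return 3.

3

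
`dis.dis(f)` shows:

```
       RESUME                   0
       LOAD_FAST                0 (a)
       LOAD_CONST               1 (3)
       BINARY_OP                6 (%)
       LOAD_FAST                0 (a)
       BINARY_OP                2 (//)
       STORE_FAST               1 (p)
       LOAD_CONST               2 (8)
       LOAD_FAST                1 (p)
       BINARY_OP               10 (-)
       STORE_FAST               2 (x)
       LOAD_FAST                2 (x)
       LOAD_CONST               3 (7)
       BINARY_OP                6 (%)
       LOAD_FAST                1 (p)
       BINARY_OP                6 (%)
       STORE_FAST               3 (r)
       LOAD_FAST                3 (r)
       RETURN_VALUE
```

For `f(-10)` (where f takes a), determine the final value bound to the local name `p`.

-1

LOAD_FAST a → push -10. Stack: [-10]
LOAD_CONST → push 3. Stack: [-10, 3]
BINARY_OP % → -10 % 3 = 2. Stack: [2]
LOAD_FAST a → push -10. Stack: [2, -10]
BINARY_OP // → 2 // -10 = -1. Stack: [-1]
STORE_FAST p → p=-1. Stack: []
LOAD_CONST → push 8. Stack: [8]
LOAD_FAST p → push -1. Stack: [8, -1]
BINARY_OP - → 8 - -1 = 9. Stack: [9]
STORE_FAST x → x=9. Stack: []
LOAD_FAST x → push 9. Stack: [9]
LOAD_CONST → push 7. Stack: [9, 7]
BINARY_OP % → 9 % 7 = 2. Stack: [2]
LOAD_FAST p → push -1. Stack: [2, -1]
BINARY_OP % → 2 % -1 = 0. Stack: [0]
STORE_FAST r → r=0. Stack: []
LOAD_FAST r → push 0. Stack: [0]
RETURN_VALUE → return 0.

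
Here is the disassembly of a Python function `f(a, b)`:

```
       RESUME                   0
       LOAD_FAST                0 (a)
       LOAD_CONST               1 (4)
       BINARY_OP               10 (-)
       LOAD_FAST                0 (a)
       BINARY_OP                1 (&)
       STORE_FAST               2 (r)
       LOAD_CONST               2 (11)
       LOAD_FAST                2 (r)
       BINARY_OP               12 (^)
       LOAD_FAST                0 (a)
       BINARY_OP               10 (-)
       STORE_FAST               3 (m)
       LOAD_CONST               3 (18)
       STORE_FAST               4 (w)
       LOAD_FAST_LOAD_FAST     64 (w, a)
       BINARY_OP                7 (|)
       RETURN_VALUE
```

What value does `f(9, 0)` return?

27

LOAD_FAST a → push 9. Stack: [9]
LOAD_CONST → push 4. Stack: [9, 4]
BINARY_OP - → 9 - 4 = 5. Stack: [5]
LOAD_FAST a → push 9. Stack: [5, 9]
BINARY_OP & → 5 & 9 = 1. Stack: [1]
STORE_FAST r → r=1. Stack: []
LOAD_CONST → push 11. Stack: [11]
LOAD_FAST r → push 1. Stack: [11, 1]
BINARY_OP ^ → 11 ^ 1 = 10. Stack: [10]
LOAD_FAST a → push 9. Stack: [10, 9]
BINARY_OP - → 10 - 9 = 1. Stack: [1]
STORE_FAST m → m=1. Stack: []
LOAD_CONST → push 18. Stack: [18]
STORE_FAST w → w=18. Stack: []
LOAD_FAST_LOAD_FAST w,a → push 18,9. Stack: [18, 9]
BINARY_OP | → 18 | 9 = 27. Stack: [27]
RETURN_VALUE → return 27.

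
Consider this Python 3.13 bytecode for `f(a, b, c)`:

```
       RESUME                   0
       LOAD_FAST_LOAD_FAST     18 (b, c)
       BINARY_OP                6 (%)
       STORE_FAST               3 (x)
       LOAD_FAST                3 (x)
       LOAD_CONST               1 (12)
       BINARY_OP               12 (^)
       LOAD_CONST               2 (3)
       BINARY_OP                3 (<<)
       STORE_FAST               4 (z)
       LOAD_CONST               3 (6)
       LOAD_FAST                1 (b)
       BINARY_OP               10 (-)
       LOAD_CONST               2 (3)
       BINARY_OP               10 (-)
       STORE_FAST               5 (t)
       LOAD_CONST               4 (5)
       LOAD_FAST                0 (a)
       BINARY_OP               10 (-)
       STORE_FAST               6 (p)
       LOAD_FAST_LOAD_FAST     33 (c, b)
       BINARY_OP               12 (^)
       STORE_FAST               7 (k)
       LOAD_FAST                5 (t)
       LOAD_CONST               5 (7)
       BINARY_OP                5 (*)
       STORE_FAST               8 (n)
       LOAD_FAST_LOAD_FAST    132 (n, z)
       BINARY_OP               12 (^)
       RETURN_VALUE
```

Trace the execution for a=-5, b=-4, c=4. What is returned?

LOAD_FAST_LOAD_FAST b,c → push -4,4. Stack: [-4, 4]
BINARY_OP % → -4 % 4 = 0. Stack: [0]
STORE_FAST x → x=0. Stack: []
LOAD_FAST x → push 0. Stack: [0]
LOAD_CONST → push 12. Stack: [0, 12]
BINARY_OP ^ → 0 ^ 12 = 12. Stack: [12]
LOAD_CONST → push 3. Stack: [12, 3]
BINARY_OP << → 12 << 3 = 96. Stack: [96]
STORE_FAST z → z=96. Stack: []
LOAD_CONST → push 6. Stack: [6]
LOAD_FAST b → push -4. Stack: [6, -4]
BINARY_OP - → 6 - -4 = 10. Stack: [10]
LOAD_CONST → push 3. Stack: [10, 3]
BINARY_OP - → 10 - 3 = 7. Stack: [7]
STORE_FAST t → t=7. Stack: []
LOAD_CONST → push 5. Stack: [5]
LOAD_FAST a → push -5. Stack: [5, -5]
BINARY_OP - → 5 - -5 = 10. Stack: [10]
STORE_FAST p → p=10. Stack: []
LOAD_FAST_LOAD_FAST c,b → push 4,-4. Stack: [4, -4]
BINARY_OP ^ → 4 ^ -4 = -8. Stack: [-8]
STORE_FAST k → k=-8. Stack: []
LOAD_FAST t → push 7. Stack: [7]
LOAD_CONST → push 7. Stack: [7, 7]
BINARY_OP * → 7 * 7 = 49. Stack: [49]
STORE_FAST n → n=49. Stack: []
LOAD_FAST_LOAD_FAST n,z → push 49,96. Stack: [49, 96]
BINARY_OP ^ → 49 ^ 96 = 81. Stack: [81]
RETURN_VALUE → return 81.

81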